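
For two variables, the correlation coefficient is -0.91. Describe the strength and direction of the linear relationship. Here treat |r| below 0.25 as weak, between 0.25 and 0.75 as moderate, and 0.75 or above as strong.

r = -0.91 < 0 so the relationship is negative.
|r| = 0.91, which falls in the strong range.

strong negative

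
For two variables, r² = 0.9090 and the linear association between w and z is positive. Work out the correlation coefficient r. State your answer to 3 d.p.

|r| = √0.9090 = 0.953
The association is positive, so r = 0.953.

0.953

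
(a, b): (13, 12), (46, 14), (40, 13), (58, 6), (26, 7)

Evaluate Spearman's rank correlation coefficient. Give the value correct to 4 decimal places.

Rank a: 1, 4, 3, 5, 2
Rank b: 3, 5, 4, 1, 2
d = rank(a) − rank(b): -2, -1, -1, 4, 0; Σd² = 22
ρ = 1 − 6Σd² / [n(n²−1)] = 1 − 6×22 / (5×24) = 1 − 132/120 ≈ -0.1000

-0.1000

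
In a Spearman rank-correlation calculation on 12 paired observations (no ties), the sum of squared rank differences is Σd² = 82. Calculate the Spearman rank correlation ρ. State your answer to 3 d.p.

ρ = 1 − 6Σd² / [n(n²−1)] = 1 − 6×82 / (12×143)
  = 1 − 492/1716 = 1 − 0.2867 ≈ 0.713

0.713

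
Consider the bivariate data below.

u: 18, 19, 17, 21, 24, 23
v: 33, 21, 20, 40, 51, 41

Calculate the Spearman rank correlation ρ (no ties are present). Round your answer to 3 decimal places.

0.943

Rank u: 2, 3, 1, 4, 6, 5
Rank v: 3, 2, 1, 4, 6, 5
d = rank(u) − rank(v): -1, 1, 0, 0, 0, 0; Σd² = 2
ρ = 1 − 6Σd² / [n(n²−1)] = 1 − 6×2 / (6×35) = 1 − 12/210 ≈ 0.943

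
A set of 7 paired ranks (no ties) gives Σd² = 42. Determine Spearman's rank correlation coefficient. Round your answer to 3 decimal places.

0.250

ρ = 1 − 6Σd² / [n(n²−1)] = 1 − 6×42 / (7×48)
  = 1 − 252/336 = 1 − 0.7500 ≈ 0.250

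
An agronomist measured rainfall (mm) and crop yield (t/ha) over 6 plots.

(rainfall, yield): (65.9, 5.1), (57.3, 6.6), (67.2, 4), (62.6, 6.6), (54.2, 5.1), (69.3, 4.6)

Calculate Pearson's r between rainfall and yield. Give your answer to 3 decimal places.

n = 6, Σx = 376.5, Σy = 32, Σx² = 23800.83, Σy² = 176.3, Σxy = 1991.43
nΣxy − ΣxΣy = 11948.58 − 12048 = -99.42
nΣx² − (Σx)² = 142804.98 − 141752.25 = 1052.73; nΣy² − (Σy)² = 1057.8 − 1024 = 33.8
r = -99.42 / √(1052.73 × 33.8) = -99.42 / 188.6326 ≈ -0.527

-0.527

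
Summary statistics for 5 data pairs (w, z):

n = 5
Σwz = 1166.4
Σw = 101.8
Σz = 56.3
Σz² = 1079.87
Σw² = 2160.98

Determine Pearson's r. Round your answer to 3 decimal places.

r = (nΣwz − ΣwΣz) / √[(nΣw² − (Σw)²)(nΣz² − (Σz)²)]
Numerator: 5×1166.4 − 101.8×56.3 = 100.66
Denominator: √[(10804.9 − 10363.24)(5399.35 − 3169.69)] = √[441.66 × 2229.66] = 992.3465
r = 100.66 / 992.3465 ≈ 0.101

0.101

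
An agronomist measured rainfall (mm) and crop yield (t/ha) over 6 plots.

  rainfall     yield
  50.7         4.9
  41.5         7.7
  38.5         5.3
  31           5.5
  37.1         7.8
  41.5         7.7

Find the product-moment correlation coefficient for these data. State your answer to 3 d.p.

n = 6, Σx = 240.3, Σy = 38.9, Σx² = 9834.65, Σy² = 261.77, Σxy = 1551.46
nΣxy − ΣxΣy = 9308.76 − 9347.67 = -38.91
nΣx² − (Σx)² = 59007.9 − 57744.09 = 1263.81; nΣy² − (Σy)² = 1570.62 − 1513.21 = 57.41
r = -38.91 / √(1263.81 × 57.41) = -38.91 / 269.3610 ≈ -0.144

-0.144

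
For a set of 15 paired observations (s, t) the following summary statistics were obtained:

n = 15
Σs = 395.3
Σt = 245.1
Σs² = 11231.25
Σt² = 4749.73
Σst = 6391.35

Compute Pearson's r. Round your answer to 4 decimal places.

r = (nΣst − ΣsΣt) / √[(nΣs² − (Σs)²)(nΣt² − (Σt)²)]
Numerator: 15×6391.35 − 395.3×245.1 = -1017.78
Denominator: √[(168468.75 − 156262.09)(71245.95 − 60074.01)] = √[12206.66 × 11171.94] = 11677.8454
r = -1017.78 / 11677.8454 ≈ -0.0872

-0.0872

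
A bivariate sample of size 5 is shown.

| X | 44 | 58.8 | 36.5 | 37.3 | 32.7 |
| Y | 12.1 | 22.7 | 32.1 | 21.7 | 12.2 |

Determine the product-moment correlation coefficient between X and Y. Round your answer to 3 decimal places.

0.080

n = 5, ΣX = 209.3, ΣY = 100.8, ΣX² = 9186.27, ΣY² = 2311.84, ΣXY = 4247.16
nΣXY − ΣXΣY = 21235.8 − 21097.44 = 138.36
nΣX² − (ΣX)² = 45931.35 − 43806.49 = 2124.86; nΣY² − (ΣY)² = 11559.2 − 10160.64 = 1398.56
r = 138.36 / √(2124.86 × 1398.56) = 138.36 / 1723.8748 ≈ 0.080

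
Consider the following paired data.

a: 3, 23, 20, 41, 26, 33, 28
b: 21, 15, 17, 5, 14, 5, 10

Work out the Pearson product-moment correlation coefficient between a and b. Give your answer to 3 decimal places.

n = 7, Σa = 174, Σb = 87, Σa² = 5168, Σb² = 1301, Σab = 1762
nΣab − ΣaΣb = 12334 − 15138 = -2804
nΣa² − (Σa)² = 36176 − 30276 = 5900; nΣb² − (Σb)² = 9107 − 7569 = 1538
r = -2804 / √(5900 × 1538) = -2804 / 3012.3413 ≈ -0.931

-0.931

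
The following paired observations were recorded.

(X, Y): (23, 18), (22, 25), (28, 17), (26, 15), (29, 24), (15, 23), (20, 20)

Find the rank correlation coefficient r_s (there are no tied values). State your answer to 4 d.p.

Rank X: 4, 3, 6, 5, 7, 1, 2
Rank Y: 3, 7, 2, 1, 6, 5, 4
d = rank(X) − rank(Y): 1, -4, 4, 4, 1, -4, -2; Σd² = 70
ρ = 1 − 6Σd² / [n(n²−1)] = 1 − 6×70 / (7×48) = 1 − 420/336 ≈ -0.2500

-0.2500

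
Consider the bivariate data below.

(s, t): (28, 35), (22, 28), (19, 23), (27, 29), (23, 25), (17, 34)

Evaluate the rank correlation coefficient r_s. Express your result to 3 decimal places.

0.371

Rank s: 6, 3, 2, 5, 4, 1
Rank t: 6, 3, 1, 4, 2, 5
d = rank(s) − rank(t): 0, 0, 1, 1, 2, -4; Σd² = 22
ρ = 1 − 6Σd² / [n(n²−1)] = 1 − 6×22 / (6×35) = 1 − 132/210 ≈ 0.371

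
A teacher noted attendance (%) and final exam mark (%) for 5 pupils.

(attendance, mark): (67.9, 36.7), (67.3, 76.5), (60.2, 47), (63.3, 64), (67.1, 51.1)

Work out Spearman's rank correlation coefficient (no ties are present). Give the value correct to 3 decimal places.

Rank attendance: 5, 4, 1, 2, 3
Rank mark: 1, 5, 2, 4, 3
d = rank(attendance) − rank(mark): 4, -1, -1, -2, 0; Σd² = 22
ρ = 1 − 6Σd² / [n(n²−1)] = 1 − 6×22 / (5×24) = 1 − 132/120 ≈ -0.100

-0.100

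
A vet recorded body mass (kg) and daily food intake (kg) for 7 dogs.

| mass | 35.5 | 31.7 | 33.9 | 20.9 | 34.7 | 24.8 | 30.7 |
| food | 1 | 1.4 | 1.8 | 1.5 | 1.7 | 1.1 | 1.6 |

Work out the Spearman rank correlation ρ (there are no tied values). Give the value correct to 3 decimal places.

0.036

Rank mass: 7, 4, 5, 1, 6, 2, 3
Rank food: 1, 3, 7, 4, 6, 2, 5
d = rank(mass) − rank(food): 6, 1, -2, -3, 0, 0, -2; Σd² = 54
ρ = 1 − 6Σd² / [n(n²−1)] = 1 − 6×54 / (7×48) = 1 − 324/336 ≈ 0.036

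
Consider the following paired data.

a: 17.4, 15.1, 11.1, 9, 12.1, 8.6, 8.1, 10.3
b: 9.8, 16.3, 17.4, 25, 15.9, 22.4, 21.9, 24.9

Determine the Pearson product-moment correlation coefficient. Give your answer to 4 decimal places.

-0.8800

n = 8, Σa = 91.7, Σb = 153.6, Σa² = 1127.05, Σb² = 3143.68, Σab = 1653.68
nΣab − ΣaΣb = 13229.44 − 14085.12 = -855.68
nΣa² − (Σa)² = 9016.4 − 8408.89 = 607.51; nΣb² − (Σb)² = 25149.44 − 23592.96 = 1556.48
r = -855.68 / √(607.51 × 1556.48) = -855.68 / 972.4079 ≈ -0.8800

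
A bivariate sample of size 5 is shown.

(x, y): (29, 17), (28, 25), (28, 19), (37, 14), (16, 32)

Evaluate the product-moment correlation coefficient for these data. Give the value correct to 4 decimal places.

n = 5, Σx = 138, Σy = 107, Σx² = 4034, Σy² = 2495, Σxy = 2755
nΣxy − ΣxΣy = 13775 − 14766 = -991
nΣx² − (Σx)² = 20170 − 19044 = 1126; nΣy² − (Σy)² = 12475 − 11449 = 1026
r = -991 / √(1126 × 1026) = -991 / 1074.8377 ≈ -0.9220

-0.9220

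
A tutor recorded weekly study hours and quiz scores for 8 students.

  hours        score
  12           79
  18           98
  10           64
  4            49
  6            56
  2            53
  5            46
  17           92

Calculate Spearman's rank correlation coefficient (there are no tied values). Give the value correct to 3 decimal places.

Rank hours: 6, 8, 5, 2, 4, 1, 3, 7
Rank score: 6, 8, 5, 2, 4, 3, 1, 7
d = rank(hours) − rank(score): 0, 0, 0, 0, 0, -2, 2, 0; Σd² = 8
ρ = 1 − 6Σd² / [n(n²−1)] = 1 − 6×8 / (8×63) = 1 − 48/504 ≈ 0.905

0.905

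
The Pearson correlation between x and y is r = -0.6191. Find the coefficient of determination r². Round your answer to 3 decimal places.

0.383

r² = (-0.6191)² = 0.383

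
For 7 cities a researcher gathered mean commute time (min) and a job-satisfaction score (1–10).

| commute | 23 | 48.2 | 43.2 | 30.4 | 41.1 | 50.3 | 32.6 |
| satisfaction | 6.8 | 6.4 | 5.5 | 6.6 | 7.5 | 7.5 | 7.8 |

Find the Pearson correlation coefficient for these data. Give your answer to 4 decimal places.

-0.0861

n = 7, Σx = 268.8, Σy = 48.1, Σx² = 10924.7, Σy² = 334.35, Σxy = 1842.9
nΣxy − ΣxΣy = 12900.3 − 12929.28 = -28.98
nΣx² − (Σx)² = 76472.9 − 72253.44 = 4219.46; nΣy² − (Σy)² = 2340.45 − 2313.61 = 26.84
r = -28.98 / √(4219.46 × 26.84) = -28.98 / 336.5268 ≈ -0.0861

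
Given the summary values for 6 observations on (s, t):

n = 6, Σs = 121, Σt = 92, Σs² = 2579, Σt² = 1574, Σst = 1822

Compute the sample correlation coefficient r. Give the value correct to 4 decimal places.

r = (nΣst − ΣsΣt) / √[(nΣs² − (Σs)²)(nΣt² − (Σt)²)]
Numerator: 6×1822 − 121×92 = -200
Denominator: √[(15474 − 14641)(9444 − 8464)] = √[833 × 980] = 903.5154
r = -200 / 903.5154 ≈ -0.2214

-0.2214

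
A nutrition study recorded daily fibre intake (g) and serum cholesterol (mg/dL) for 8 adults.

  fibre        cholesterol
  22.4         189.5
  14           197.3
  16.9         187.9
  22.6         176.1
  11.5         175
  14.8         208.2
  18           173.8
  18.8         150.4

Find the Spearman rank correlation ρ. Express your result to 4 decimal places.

-0.2619

Rank fibre: 7, 2, 4, 8, 1, 3, 5, 6
Rank cholesterol: 6, 7, 5, 4, 3, 8, 2, 1
d = rank(fibre) − rank(cholesterol): 1, -5, -1, 4, -2, -5, 3, 5; Σd² = 106
ρ = 1 − 6Σd² / [n(n²−1)] = 1 − 6×106 / (8×63) = 1 − 636/504 ≈ -0.2619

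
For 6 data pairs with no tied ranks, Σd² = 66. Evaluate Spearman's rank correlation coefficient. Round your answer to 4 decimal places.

ρ = 1 − 6Σd² / [n(n²−1)] = 1 − 6×66 / (6×35)
  = 1 − 396/210 = 1 − 1.88571 ≈ -0.8857

-0.8857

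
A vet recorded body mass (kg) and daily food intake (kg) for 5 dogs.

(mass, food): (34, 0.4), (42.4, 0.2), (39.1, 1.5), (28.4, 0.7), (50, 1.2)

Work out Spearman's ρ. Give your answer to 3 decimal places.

0.100

Rank mass: 2, 4, 3, 1, 5
Rank food: 2, 1, 5, 3, 4
d = rank(mass) − rank(food): 0, 3, -2, -2, 1; Σd² = 18
ρ = 1 − 6Σd² / [n(n²−1)] = 1 − 6×18 / (5×24) = 1 − 108/120 ≈ 0.100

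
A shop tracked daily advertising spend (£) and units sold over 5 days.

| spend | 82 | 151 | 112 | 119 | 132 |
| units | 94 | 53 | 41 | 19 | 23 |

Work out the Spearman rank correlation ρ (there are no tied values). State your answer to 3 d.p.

Rank spend: 1, 5, 2, 3, 4
Rank units: 5, 4, 3, 1, 2
d = rank(spend) − rank(units): -4, 1, -1, 2, 2; Σd² = 26
ρ = 1 − 6Σd² / [n(n²−1)] = 1 − 6×26 / (5×24) = 1 − 156/120 ≈ -0.300

-0.300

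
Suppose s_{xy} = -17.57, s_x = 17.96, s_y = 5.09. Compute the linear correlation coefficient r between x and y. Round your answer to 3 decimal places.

-0.192

r = Cov(x,y) / (s_x · s_y) = -17.57 / (17.96 × 5.09)
  = -17.57 / 91.4164 ≈ -0.192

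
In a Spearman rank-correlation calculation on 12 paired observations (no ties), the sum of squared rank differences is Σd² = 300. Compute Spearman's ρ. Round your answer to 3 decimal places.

-0.049

ρ = 1 − 6Σd² / [n(n²−1)] = 1 − 6×300 / (12×143)
  = 1 − 1800/1716 = 1 − 1.0490 ≈ -0.049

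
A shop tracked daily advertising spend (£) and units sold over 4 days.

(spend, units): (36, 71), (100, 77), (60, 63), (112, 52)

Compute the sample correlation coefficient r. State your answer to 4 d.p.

-0.3421

n = 4, Σx = 308, Σy = 263, Σx² = 27440, Σy² = 17643, Σxy = 19860
nΣxy − ΣxΣy = 79440 − 81004 = -1564
nΣx² − (Σx)² = 109760 − 94864 = 14896; nΣy² − (Σy)² = 70572 − 69169 = 1403
r = -1564 / √(14896 × 1403) = -1564 / 4571.5520 ≈ -0.3421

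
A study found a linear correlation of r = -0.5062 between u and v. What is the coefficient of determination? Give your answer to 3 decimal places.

r² = (-0.5062)² = 0.256

0.256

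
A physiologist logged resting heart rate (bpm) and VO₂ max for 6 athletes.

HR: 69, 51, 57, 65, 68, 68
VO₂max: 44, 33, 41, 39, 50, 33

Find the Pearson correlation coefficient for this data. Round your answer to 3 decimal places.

0.476

n = 6, Σx = 378, Σy = 240, Σx² = 24084, Σy² = 9816, Σxy = 15235
nΣxy − ΣxΣy = 91410 − 90720 = 690
nΣx² − (Σx)² = 144504 − 142884 = 1620; nΣy² − (Σy)² = 58896 − 57600 = 1296
r = 690 / √(1620 × 1296) = 690 / 1448.9720 ≈ 0.476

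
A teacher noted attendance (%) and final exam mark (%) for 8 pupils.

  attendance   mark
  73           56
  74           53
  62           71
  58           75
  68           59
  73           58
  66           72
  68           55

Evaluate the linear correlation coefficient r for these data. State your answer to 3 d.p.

-0.881

n = 8, Σx = 542, Σy = 499, Σx² = 36946, Σy² = 31665, Σxy = 33500
nΣxy − ΣxΣy = 268000 − 270458 = -2458
nΣx² − (Σx)² = 295568 − 293764 = 1804; nΣy² − (Σy)² = 253320 − 249001 = 4319
r = -2458 / √(1804 × 4319) = -2458 / 2791.3216 ≈ -0.881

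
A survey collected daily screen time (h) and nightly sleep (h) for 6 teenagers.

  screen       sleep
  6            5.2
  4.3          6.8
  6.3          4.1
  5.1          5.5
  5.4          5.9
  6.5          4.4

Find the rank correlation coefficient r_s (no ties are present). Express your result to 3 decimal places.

-0.886

Rank screen: 4, 1, 5, 2, 3, 6
Rank sleep: 3, 6, 1, 4, 5, 2
d = rank(screen) − rank(sleep): 1, -5, 4, -2, -2, 4; Σd² = 66
ρ = 1 − 6Σd² / [n(n²−1)] = 1 − 6×66 / (6×35) = 1 − 396/210 ≈ -0.886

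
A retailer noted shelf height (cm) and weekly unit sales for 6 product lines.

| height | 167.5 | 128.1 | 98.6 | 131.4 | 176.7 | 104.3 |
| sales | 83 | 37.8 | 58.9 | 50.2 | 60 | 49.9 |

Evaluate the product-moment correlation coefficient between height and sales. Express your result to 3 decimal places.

n = 6, Σx = 806.6, Σy = 339.8, Σx² = 113555.16, Σy² = 20397.1, Σxy = 46955.07
nΣxy − ΣxΣy = 281730.42 − 274082.68 = 7647.74
nΣx² − (Σx)² = 681330.96 − 650603.56 = 30727.4; nΣy² − (Σy)² = 122382.6 − 115464.04 = 6918.56
r = 7647.74 / √(30727.4 × 6918.56) = 7647.74 / 14580.4445 ≈ 0.525

0.525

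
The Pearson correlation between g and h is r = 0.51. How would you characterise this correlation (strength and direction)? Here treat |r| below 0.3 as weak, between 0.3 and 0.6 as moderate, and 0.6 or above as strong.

r = 0.51 > 0 so the relationship is positive.
|r| = 0.51, which falls in the moderate range.

moderate positive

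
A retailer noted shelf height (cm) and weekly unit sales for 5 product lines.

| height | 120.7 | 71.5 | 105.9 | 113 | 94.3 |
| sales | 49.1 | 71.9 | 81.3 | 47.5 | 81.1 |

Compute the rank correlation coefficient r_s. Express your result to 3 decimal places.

-0.500

Rank height: 5, 1, 3, 4, 2
Rank sales: 2, 3, 5, 1, 4
d = rank(height) − rank(sales): 3, -2, -2, 3, -2; Σd² = 30
ρ = 1 − 6Σd² / [n(n²−1)] = 1 − 6×30 / (5×24) = 1 − 180/120 ≈ -0.500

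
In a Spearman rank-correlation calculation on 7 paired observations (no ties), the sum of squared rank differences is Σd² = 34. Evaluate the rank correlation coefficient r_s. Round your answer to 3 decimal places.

0.393

ρ = 1 − 6Σd² / [n(n²−1)] = 1 − 6×34 / (7×48)
  = 1 − 204/336 = 1 − 0.6071 ≈ 0.393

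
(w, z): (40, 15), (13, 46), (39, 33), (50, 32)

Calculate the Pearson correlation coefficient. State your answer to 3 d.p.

-0.644

n = 4, Σw = 142, Σz = 126, Σw² = 5790, Σz² = 4454, Σwz = 4085
nΣwz − ΣwΣz = 16340 − 17892 = -1552
nΣw² − (Σw)² = 23160 − 20164 = 2996; nΣz² − (Σz)² = 17816 − 15876 = 1940
r = -1552 / √(2996 × 1940) = -1552 / 2410.8588 ≈ -0.644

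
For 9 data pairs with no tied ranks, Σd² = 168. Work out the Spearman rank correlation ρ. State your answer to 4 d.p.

-0.4000

ρ = 1 − 6Σd² / [n(n²−1)] = 1 − 6×168 / (9×80)
  = 1 − 1008/720 = 1 − 1.40000 ≈ -0.4000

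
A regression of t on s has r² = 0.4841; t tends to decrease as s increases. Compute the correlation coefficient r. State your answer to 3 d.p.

|r| = √0.4841 = 0.696
The association is negative, so r = −0.696.

-0.696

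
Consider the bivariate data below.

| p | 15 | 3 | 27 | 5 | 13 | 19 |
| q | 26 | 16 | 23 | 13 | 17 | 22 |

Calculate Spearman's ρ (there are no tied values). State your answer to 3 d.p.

Rank p: 4, 1, 6, 2, 3, 5
Rank q: 6, 2, 5, 1, 3, 4
d = rank(p) − rank(q): -2, -1, 1, 1, 0, 1; Σd² = 8
ρ = 1 − 6Σd² / [n(n²−1)] = 1 − 6×8 / (6×35) = 1 − 48/210 ≈ 0.771

0.771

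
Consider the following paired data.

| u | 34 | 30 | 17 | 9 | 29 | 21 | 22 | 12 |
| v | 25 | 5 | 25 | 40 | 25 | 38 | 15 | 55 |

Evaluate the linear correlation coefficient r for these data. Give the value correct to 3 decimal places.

n = 8, Σu = 174, Σv = 228, Σu² = 4336, Σv² = 8194, Σuv = 4298
nΣuv − ΣuΣv = 34384 − 39672 = -5288
nΣu² − (Σu)² = 34688 − 30276 = 4412; nΣv² − (Σv)² = 65552 − 51984 = 13568
r = -5288 / √(4412 × 13568) = -5288 / 7737.0547 ≈ -0.683

-0.683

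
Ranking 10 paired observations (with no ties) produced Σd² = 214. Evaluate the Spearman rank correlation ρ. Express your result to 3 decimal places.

ρ = 1 − 6Σd² / [n(n²−1)] = 1 − 6×214 / (10×99)
  = 1 − 1284/990 = 1 − 1.2970 ≈ -0.297

-0.297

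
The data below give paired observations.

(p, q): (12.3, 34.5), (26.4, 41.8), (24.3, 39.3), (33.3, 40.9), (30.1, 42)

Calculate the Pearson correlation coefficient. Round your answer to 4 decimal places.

n = 5, Σp = 126.4, Σq = 198.5, Σp² = 3453.64, Σq² = 7918.79, Σpq = 5109.03
nΣpq − ΣpΣq = 25545.15 − 25090.4 = 454.75
nΣp² − (Σp)² = 17268.2 − 15976.96 = 1291.24; nΣq² − (Σq)² = 39593.95 − 39402.25 = 191.7
r = 454.75 / √(1291.24 × 191.7) = 454.75 / 497.5246 ≈ 0.9140

0.9140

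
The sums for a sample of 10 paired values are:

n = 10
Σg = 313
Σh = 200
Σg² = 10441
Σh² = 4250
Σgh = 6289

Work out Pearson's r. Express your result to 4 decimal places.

0.0723

r = (nΣgh − ΣgΣh) / √[(nΣg² − (Σg)²)(nΣh² − (Σh)²)]
Numerator: 10×6289 − 313×200 = 290
Denominator: √[(104410 − 97969)(42500 − 40000)] = √[6441 × 2500] = 4012.7920
r = 290 / 4012.7920 ≈ 0.0723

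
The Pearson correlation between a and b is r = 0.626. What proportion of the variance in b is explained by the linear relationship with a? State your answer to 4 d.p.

0.3919

r² = (0.626)² = 0.3919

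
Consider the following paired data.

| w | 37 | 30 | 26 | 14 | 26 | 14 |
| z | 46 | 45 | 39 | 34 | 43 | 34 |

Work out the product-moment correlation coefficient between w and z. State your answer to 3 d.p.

n = 6, Σw = 147, Σz = 241, Σw² = 4013, Σz² = 9823, Σwz = 6136
nΣwz − ΣwΣz = 36816 − 35427 = 1389
nΣw² − (Σw)² = 24078 − 21609 = 2469; nΣz² − (Σz)² = 58938 − 58081 = 857
r = 1389 / √(2469 × 857) = 1389 / 1454.6247 ≈ 0.955

0.955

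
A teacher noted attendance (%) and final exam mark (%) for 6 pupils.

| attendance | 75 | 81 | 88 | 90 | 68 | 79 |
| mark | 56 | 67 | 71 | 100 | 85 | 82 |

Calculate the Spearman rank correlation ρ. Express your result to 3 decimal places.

Rank attendance: 2, 4, 5, 6, 1, 3
Rank mark: 1, 2, 3, 6, 5, 4
d = rank(attendance) − rank(mark): 1, 2, 2, 0, -4, -1; Σd² = 26
ρ = 1 − 6Σd² / [n(n²−1)] = 1 − 6×26 / (6×35) = 1 − 156/210 ≈ 0.257

0.257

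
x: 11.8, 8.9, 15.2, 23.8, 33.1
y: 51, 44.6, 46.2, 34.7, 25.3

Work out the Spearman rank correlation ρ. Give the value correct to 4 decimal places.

-0.7000

Rank x: 2, 1, 3, 4, 5
Rank y: 5, 3, 4, 2, 1
d = rank(x) − rank(y): -3, -2, -1, 2, 4; Σd² = 34
ρ = 1 − 6Σd² / [n(n²−1)] = 1 − 6×34 / (5×24) = 1 − 204/120 ≈ -0.7000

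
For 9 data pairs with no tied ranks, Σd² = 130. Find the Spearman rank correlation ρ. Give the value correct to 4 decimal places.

-0.0833

ρ = 1 − 6Σd² / [n(n²−1)] = 1 − 6×130 / (9×80)
  = 1 − 780/720 = 1 − 1.08333 ≈ -0.0833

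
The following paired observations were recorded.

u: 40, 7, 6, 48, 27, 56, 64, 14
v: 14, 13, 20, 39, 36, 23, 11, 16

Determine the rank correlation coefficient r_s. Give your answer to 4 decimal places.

Rank u: 5, 2, 1, 6, 4, 7, 8, 3
Rank v: 3, 2, 5, 8, 7, 6, 1, 4
d = rank(u) − rank(v): 2, 0, -4, -2, -3, 1, 7, -1; Σd² = 84
ρ = 1 − 6Σd² / [n(n²−1)] = 1 − 6×84 / (8×63) = 1 − 504/504 ≈ 0.0000

0.0000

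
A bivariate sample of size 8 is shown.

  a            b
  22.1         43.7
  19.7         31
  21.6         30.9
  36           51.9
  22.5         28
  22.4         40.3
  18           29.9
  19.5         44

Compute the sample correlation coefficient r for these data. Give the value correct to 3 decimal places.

n = 8, Σa = 181.8, Σb = 299.7, Σa² = 4351.32, Σb² = 11757.21, Σab = 7041.23
nΣab − ΣaΣb = 56329.84 − 54485.46 = 1844.38
nΣa² − (Σa)² = 34810.56 − 33051.24 = 1759.32; nΣb² − (Σb)² = 94057.68 − 89820.09 = 4237.59
r = 1844.38 / √(1759.32 × 4237.59) = 1844.38 / 2730.4353 ≈ 0.675

0.675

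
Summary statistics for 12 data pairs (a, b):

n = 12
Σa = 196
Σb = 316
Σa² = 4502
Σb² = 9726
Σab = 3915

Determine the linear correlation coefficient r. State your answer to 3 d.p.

-0.922

r = (nΣab − ΣaΣb) / √[(nΣa² − (Σa)²)(nΣb² − (Σb)²)]
Numerator: 12×3915 − 196×316 = -14956
Denominator: √[(54024 − 38416)(116712 − 99856)] = √[15608 × 16856] = 16220.0015
r = -14956 / 16220.0015 ≈ -0.922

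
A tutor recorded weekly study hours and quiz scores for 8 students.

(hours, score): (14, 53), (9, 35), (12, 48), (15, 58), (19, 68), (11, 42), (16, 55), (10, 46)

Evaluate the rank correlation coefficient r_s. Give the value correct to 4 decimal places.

Rank hours: 5, 1, 4, 6, 8, 3, 7, 2
Rank score: 5, 1, 4, 7, 8, 2, 6, 3
d = rank(hours) − rank(score): 0, 0, 0, -1, 0, 1, 1, -1; Σd² = 4
ρ = 1 − 6Σd² / [n(n²−1)] = 1 − 6×4 / (8×63) = 1 − 24/504 ≈ 0.9524

0.9524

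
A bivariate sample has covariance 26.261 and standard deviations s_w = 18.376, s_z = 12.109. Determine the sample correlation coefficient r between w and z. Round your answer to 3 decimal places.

r = Cov(w,z) / (s_w · s_z) = 26.261 / (18.376 × 12.109)
  = 26.261 / 222.5150 ≈ 0.118

0.118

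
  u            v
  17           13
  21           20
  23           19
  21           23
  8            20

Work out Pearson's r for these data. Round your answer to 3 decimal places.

0.125

n = 5, Σu = 90, Σv = 95, Σu² = 1764, Σv² = 1859, Σuv = 1721
nΣuv − ΣuΣv = 8605 − 8550 = 55
nΣu² − (Σu)² = 8820 − 8100 = 720; nΣv² − (Σv)² = 9295 − 9025 = 270
r = 55 / √(720 × 270) = 55 / 440.9082 ≈ 0.125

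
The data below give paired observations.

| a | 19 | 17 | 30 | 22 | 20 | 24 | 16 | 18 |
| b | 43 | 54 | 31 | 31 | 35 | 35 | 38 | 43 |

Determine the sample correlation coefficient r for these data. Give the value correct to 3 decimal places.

n = 8, Σa = 166, Σb = 310, Σa² = 3590, Σb² = 12430, Σab = 6269
nΣab − ΣaΣb = 50152 − 51460 = -1308
nΣa² − (Σa)² = 28720 − 27556 = 1164; nΣb² − (Σb)² = 99440 − 96100 = 3340
r = -1308 / √(1164 × 3340) = -1308 / 1971.7403 ≈ -0.663

-0.663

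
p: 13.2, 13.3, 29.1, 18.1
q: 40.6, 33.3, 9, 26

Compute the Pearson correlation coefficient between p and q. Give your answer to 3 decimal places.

n = 4, Σp = 73.7, Σq = 108.9, Σp² = 1525.55, Σq² = 3514.25, Σpq = 1711.31
nΣpq − ΣpΣq = 6845.24 − 8025.93 = -1180.69
nΣp² − (Σp)² = 6102.2 − 5431.69 = 670.51; nΣq² − (Σq)² = 14057 − 11859.21 = 2197.79
r = -1180.69 / √(670.51 × 2197.79) = -1180.69 / 1213.9358 ≈ -0.973

-0.973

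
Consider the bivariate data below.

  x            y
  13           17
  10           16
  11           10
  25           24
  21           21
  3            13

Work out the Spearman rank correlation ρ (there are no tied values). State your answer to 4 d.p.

Rank x: 4, 2, 3, 6, 5, 1
Rank y: 4, 3, 1, 6, 5, 2
d = rank(x) − rank(y): 0, -1, 2, 0, 0, -1; Σd² = 6
ρ = 1 − 6Σd² / [n(n²−1)] = 1 − 6×6 / (6×35) = 1 − 36/210 ≈ 0.8286

0.8286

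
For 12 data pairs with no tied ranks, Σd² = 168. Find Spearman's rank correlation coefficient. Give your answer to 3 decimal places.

ρ = 1 − 6Σd² / [n(n²−1)] = 1 − 6×168 / (12×143)
  = 1 − 1008/1716 = 1 − 0.5874 ≈ 0.413

0.413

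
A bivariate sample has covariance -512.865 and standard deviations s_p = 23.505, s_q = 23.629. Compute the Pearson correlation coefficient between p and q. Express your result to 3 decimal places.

r = Cov(p,q) / (s_p · s_q) = -512.865 / (23.505 × 23.629)
  = -512.865 / 555.3996 ≈ -0.923

-0.923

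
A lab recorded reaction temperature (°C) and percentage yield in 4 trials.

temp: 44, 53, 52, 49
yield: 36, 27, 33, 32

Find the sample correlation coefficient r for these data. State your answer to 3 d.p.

-0.816

n = 4, Σx = 198, Σy = 128, Σx² = 9850, Σy² = 4138, Σxy = 6299
nΣxy − ΣxΣy = 25196 − 25344 = -148
nΣx² − (Σx)² = 39400 − 39204 = 196; nΣy² − (Σy)² = 16552 − 16384 = 168
r = -148 / √(196 × 168) = -148 / 181.4607 ≈ -0.816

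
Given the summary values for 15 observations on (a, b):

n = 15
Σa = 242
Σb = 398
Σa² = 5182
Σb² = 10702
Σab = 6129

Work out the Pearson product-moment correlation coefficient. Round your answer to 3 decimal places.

-0.686

r = (nΣab − ΣaΣb) / √[(nΣa² − (Σa)²)(nΣb² − (Σb)²)]
Numerator: 15×6129 − 242×398 = -4381
Denominator: √[(77730 − 58564)(160530 − 158404)] = √[19166 × 2126] = 6383.3311
r = -4381 / 6383.3311 ≈ -0.686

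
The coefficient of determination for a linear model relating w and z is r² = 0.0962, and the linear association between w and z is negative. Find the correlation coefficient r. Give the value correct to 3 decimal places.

-0.310

|r| = √0.0962 = 0.310
The association is negative, so r = −0.310.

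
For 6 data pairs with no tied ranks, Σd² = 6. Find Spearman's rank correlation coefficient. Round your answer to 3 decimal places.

0.829

ρ = 1 − 6Σd² / [n(n²−1)] = 1 − 6×6 / (6×35)
  = 1 − 36/210 = 1 − 0.1714 ≈ 0.829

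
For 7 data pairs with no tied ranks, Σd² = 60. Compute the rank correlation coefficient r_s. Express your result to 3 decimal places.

-0.071

ρ = 1 − 6Σd² / [n(n²−1)] = 1 − 6×60 / (7×48)
  = 1 − 360/336 = 1 − 1.0714 ≈ -0.071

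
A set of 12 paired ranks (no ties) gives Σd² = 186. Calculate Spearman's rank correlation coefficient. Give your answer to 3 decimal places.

0.350

ρ = 1 − 6Σd² / [n(n²−1)] = 1 − 6×186 / (12×143)
  = 1 − 1116/1716 = 1 − 0.6503 ≈ 0.350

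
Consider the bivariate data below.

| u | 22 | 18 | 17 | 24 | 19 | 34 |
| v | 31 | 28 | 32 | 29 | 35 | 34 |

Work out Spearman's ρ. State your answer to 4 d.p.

0.1429

Rank u: 4, 2, 1, 5, 3, 6
Rank v: 3, 1, 4, 2, 6, 5
d = rank(u) − rank(v): 1, 1, -3, 3, -3, 1; Σd² = 30
ρ = 1 − 6Σd² / [n(n²−1)] = 1 − 6×30 / (6×35) = 1 − 180/210 ≈ 0.1429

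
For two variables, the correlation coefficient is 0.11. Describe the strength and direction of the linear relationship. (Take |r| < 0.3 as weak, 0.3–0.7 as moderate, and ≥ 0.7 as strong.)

weak positive

r = 0.11 > 0 so the relationship is positive.
|r| = 0.11, which falls in the weak range.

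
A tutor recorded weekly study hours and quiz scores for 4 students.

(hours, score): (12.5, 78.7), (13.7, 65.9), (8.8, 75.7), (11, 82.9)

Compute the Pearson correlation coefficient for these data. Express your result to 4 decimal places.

n = 4, Σx = 46, Σy = 303.2, Σx² = 542.38, Σy² = 23139.4, Σxy = 3464.64
nΣxy − ΣxΣy = 13858.56 − 13947.2 = -88.64
nΣx² − (Σx)² = 2169.52 − 2116 = 53.52; nΣy² − (Σy)² = 92557.6 − 91930.24 = 627.36
r = -88.64 / √(53.52 × 627.36) = -88.64 / 183.2384 ≈ -0.4837

-0.4837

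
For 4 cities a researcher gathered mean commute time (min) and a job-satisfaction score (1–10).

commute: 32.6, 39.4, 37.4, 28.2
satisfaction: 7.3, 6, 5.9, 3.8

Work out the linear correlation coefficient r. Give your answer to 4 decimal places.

0.5042

n = 4, Σx = 137.6, Σy = 23, Σx² = 4809.12, Σy² = 138.54, Σxy = 802.2
nΣxy − ΣxΣy = 3208.8 − 3164.8 = 44
nΣx² − (Σx)² = 19236.48 − 18933.76 = 302.72; nΣy² − (Σy)² = 554.16 − 529 = 25.16
r = 44 / √(302.72 × 25.16) = 44 / 87.2722 ≈ 0.5042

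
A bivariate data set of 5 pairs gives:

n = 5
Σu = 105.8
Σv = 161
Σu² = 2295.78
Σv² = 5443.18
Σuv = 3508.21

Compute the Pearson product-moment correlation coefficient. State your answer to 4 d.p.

r = (nΣuv − ΣuΣv) / √[(nΣu² − (Σu)²)(nΣv² − (Σv)²)]
Numerator: 5×3508.21 − 105.8×161 = 507.25
Denominator: √[(11478.9 − 11193.64)(27215.9 − 25921)] = √[285.26 × 1294.9] = 607.7690
r = 507.25 / 607.7690 ≈ 0.8346

0.8346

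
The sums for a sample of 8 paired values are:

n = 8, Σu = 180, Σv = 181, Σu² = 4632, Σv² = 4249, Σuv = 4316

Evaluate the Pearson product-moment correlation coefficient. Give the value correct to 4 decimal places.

r = (nΣuv − ΣuΣv) / √[(nΣu² − (Σu)²)(nΣv² − (Σv)²)]
Numerator: 8×4316 − 180×181 = 1948
Denominator: √[(37056 − 32400)(33992 − 32761)] = √[4656 × 1231] = 2394.0627
r = 1948 / 2394.0627 ≈ 0.8137

0.8137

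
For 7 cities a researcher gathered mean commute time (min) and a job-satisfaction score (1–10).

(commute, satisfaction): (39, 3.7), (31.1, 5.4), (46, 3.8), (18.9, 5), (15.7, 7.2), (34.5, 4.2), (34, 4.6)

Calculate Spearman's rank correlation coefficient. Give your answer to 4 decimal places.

-0.9286

Rank commute: 6, 3, 7, 2, 1, 5, 4
Rank satisfaction: 1, 6, 2, 5, 7, 3, 4
d = rank(commute) − rank(satisfaction): 5, -3, 5, -3, -6, 2, 0; Σd² = 108
ρ = 1 − 6Σd² / [n(n²−1)] = 1 − 6×108 / (7×48) = 1 − 648/336 ≈ -0.9286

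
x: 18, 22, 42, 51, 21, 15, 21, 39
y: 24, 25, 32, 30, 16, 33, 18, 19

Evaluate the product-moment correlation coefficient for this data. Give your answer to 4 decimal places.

0.2712

n = 8, Σx = 229, Σy = 197, Σx² = 7801, Σy² = 5155, Σxy = 5806
nΣxy − ΣxΣy = 46448 − 45113 = 1335
nΣx² − (Σx)² = 62408 − 52441 = 9967; nΣy² − (Σy)² = 41240 − 38809 = 2431
r = 1335 / √(9967 × 2431) = 1335 / 4922.3751 ≈ 0.2712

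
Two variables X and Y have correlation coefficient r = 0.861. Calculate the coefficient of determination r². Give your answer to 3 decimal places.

0.741

r² = (0.861)² = 0.741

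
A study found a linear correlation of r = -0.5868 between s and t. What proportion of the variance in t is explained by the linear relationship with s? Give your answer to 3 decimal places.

0.344

r² = (-0.5868)² = 0.344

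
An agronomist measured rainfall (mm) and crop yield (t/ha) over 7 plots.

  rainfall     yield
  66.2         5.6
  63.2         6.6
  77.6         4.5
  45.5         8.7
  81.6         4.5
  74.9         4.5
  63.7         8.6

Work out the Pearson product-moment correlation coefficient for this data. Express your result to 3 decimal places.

-0.873

n = 7, Σx = 472.7, Σy = 43, Σx² = 32794.95, Σy² = 285.32, Σxy = 2784.96
nΣxy − ΣxΣy = 19494.72 − 20326.1 = -831.38
nΣx² − (Σx)² = 229564.65 − 223445.29 = 6119.36; nΣy² − (Σy)² = 1997.24 − 1849 = 148.24
r = -831.38 / √(6119.36 × 148.24) = -831.38 / 952.4358 ≈ -0.873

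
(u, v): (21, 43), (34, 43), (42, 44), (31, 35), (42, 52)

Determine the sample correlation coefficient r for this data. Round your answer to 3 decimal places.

0.493

n = 5, Σu = 170, Σv = 217, Σu² = 6086, Σv² = 9563, Σuv = 7482
nΣuv − ΣuΣv = 37410 − 36890 = 520
nΣu² − (Σu)² = 30430 − 28900 = 1530; nΣv² − (Σv)² = 47815 − 47089 = 726
r = 520 / √(1530 × 726) = 520 / 1053.9355 ≈ 0.493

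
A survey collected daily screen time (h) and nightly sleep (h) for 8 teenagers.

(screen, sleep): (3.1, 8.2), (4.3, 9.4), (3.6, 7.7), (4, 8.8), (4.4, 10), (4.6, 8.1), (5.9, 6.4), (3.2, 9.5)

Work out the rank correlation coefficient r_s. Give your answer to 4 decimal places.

Rank screen: 1, 5, 3, 4, 6, 7, 8, 2
Rank sleep: 4, 6, 2, 5, 8, 3, 1, 7
d = rank(screen) − rank(sleep): -3, -1, 1, -1, -2, 4, 7, -5; Σd² = 106
ρ = 1 − 6Σd² / [n(n²−1)] = 1 − 6×106 / (8×63) = 1 − 636/504 ≈ -0.2619

-0.2619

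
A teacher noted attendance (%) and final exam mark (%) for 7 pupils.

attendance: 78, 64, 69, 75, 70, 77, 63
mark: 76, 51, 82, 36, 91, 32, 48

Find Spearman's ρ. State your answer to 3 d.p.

Rank attendance: 7, 2, 3, 5, 4, 6, 1
Rank mark: 5, 4, 6, 2, 7, 1, 3
d = rank(attendance) − rank(mark): 2, -2, -3, 3, -3, 5, -2; Σd² = 64
ρ = 1 − 6Σd² / [n(n²−1)] = 1 − 6×64 / (7×48) = 1 − 384/336 ≈ -0.143

-0.143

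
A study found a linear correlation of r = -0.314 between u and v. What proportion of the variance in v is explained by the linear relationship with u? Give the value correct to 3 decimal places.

r² = (-0.314)² = 0.099

0.099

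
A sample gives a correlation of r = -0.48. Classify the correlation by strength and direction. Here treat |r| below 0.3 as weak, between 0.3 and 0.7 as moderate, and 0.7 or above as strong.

moderate negative

r = -0.48 < 0 so the relationship is negative.
|r| = 0.48, which falls in the moderate range.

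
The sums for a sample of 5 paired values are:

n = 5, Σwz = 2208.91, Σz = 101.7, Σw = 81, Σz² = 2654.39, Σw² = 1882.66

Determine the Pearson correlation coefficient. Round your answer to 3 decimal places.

r = (nΣwz − ΣwΣz) / √[(nΣw² − (Σw)²)(nΣz² − (Σz)²)]
Numerator: 5×2208.91 − 81×101.7 = 2806.85
Denominator: √[(9413.3 − 6561)(13271.95 − 10342.89)] = √[2852.3 × 2929.06] = 2890.4252
r = 2806.85 / 2890.4252 ≈ 0.971

0.971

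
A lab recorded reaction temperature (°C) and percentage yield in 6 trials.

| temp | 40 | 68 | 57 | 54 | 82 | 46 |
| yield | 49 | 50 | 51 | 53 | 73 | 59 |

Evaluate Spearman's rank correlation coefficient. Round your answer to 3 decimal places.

0.429

Rank temp: 1, 5, 4, 3, 6, 2
Rank yield: 1, 2, 3, 4, 6, 5
d = rank(temp) − rank(yield): 0, 3, 1, -1, 0, -3; Σd² = 20
ρ = 1 − 6Σd² / [n(n²−1)] = 1 − 6×20 / (6×35) = 1 − 120/210 ≈ 0.429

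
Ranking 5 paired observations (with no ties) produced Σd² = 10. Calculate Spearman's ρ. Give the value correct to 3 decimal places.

0.500

ρ = 1 − 6Σd² / [n(n²−1)] = 1 − 6×10 / (5×24)
  = 1 − 60/120 = 1 − 0.5000 ≈ 0.500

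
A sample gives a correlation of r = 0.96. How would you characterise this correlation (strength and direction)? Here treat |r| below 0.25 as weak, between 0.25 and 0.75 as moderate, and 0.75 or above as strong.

strong positive

r = 0.96 > 0 so the relationship is positive.
|r| = 0.96, which falls in the strong range.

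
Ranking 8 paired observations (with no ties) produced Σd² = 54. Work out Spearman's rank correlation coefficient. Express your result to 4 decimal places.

0.3571

ρ = 1 − 6Σd² / [n(n²−1)] = 1 − 6×54 / (8×63)
  = 1 − 324/504 = 1 − 0.64286 ≈ 0.3571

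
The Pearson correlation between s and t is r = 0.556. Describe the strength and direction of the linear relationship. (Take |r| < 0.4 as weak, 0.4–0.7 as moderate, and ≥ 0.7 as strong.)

moderate positive

r = 0.556 > 0 so the relationship is positive.
|r| = 0.556, which falls in the moderate range.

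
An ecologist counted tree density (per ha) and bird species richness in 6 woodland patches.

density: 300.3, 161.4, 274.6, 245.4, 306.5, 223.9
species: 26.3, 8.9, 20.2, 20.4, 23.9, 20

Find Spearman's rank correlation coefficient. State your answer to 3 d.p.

0.886

Rank density: 5, 1, 4, 3, 6, 2
Rank species: 6, 1, 3, 4, 5, 2
d = rank(density) − rank(species): -1, 0, 1, -1, 1, 0; Σd² = 4
ρ = 1 − 6Σd² / [n(n²−1)] = 1 − 6×4 / (6×35) = 1 − 24/210 ≈ 0.886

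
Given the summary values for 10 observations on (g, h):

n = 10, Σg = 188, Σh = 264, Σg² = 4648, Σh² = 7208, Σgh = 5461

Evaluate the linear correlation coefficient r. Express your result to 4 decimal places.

r = (nΣgh − ΣgΣh) / √[(nΣg² − (Σg)²)(nΣh² − (Σh)²)]
Numerator: 10×5461 − 188×264 = 4978
Denominator: √[(46480 − 35344)(72080 − 69696)] = √[11136 × 2384] = 5152.4969
r = 4978 / 5152.4969 ≈ 0.9661

0.9661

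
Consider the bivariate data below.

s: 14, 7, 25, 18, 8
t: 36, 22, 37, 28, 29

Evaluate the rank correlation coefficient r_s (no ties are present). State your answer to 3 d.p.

Rank s: 3, 1, 5, 4, 2
Rank t: 4, 1, 5, 2, 3
d = rank(s) − rank(t): -1, 0, 0, 2, -1; Σd² = 6
ρ = 1 − 6Σd² / [n(n²−1)] = 1 − 6×6 / (5×24) = 1 − 36/120 ≈ 0.700

0.700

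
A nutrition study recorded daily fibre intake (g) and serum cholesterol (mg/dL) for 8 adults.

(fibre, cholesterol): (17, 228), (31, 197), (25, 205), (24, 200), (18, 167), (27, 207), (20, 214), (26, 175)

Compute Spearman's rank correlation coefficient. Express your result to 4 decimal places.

-0.2857

Rank fibre: 1, 8, 5, 4, 2, 7, 3, 6
Rank cholesterol: 8, 3, 5, 4, 1, 6, 7, 2
d = rank(fibre) − rank(cholesterol): -7, 5, 0, 0, 1, 1, -4, 4; Σd² = 108
ρ = 1 − 6Σd² / [n(n²−1)] = 1 − 6×108 / (8×63) = 1 − 648/504 ≈ -0.2857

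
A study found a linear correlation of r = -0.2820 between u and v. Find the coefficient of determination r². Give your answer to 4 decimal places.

0.0795

r² = (-0.2820)² = 0.0795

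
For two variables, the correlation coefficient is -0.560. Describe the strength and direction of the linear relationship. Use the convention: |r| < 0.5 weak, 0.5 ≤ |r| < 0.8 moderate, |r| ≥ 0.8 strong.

r = -0.560 < 0 so the relationship is negative.
|r| = 0.560, which falls in the moderate range.

moderate negative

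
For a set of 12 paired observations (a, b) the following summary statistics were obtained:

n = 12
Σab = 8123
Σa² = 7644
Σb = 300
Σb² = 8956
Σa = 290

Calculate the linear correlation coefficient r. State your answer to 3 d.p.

0.907

r = (nΣab − ΣaΣb) / √[(nΣa² − (Σa)²)(nΣb² − (Σb)²)]
Numerator: 12×8123 − 290×300 = 10476
Denominator: √[(91728 − 84100)(107472 − 90000)] = √[7628 × 17472] = 11544.5405
r = 10476 / 11544.5405 ≈ 0.907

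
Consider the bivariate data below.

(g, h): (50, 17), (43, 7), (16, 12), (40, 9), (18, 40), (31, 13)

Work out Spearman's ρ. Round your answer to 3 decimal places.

-0.200

Rank g: 6, 5, 1, 4, 2, 3
Rank h: 5, 1, 3, 2, 6, 4
d = rank(g) − rank(h): 1, 4, -2, 2, -4, -1; Σd² = 42
ρ = 1 − 6Σd² / [n(n²−1)] = 1 − 6×42 / (6×35) = 1 − 252/210 ≈ -0.200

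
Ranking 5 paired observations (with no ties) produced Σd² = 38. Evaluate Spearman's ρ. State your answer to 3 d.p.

-0.900

ρ = 1 − 6Σd² / [n(n²−1)] = 1 − 6×38 / (5×24)
  = 1 − 228/120 = 1 − 1.9000 ≈ -0.900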